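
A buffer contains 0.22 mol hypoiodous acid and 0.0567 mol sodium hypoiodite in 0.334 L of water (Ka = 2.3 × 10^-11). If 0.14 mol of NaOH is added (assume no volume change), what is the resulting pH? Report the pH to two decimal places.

After neutralization: n(HOI) = 0.08 mol, n(OI-) = 0.197 mol.
pKa = −log(2.3 × 10^-11) = 10.638
Henderson–Hasselbalch with mole ratio 0.197/0.08: pH = 10.638 + (+0.391)

pH = 11.03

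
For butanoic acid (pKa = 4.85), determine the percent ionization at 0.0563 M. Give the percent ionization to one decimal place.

1.6%

CH3(CH2)2COOH ⇌ CH3(CH2)2COO- + H+; let x = [H+] at equilibrium.
Ka = 10^(−4.85) = 1.41 × 10^-5
x ≈ √(Ka·C₀) = √(1.41 × 10^-5 × 0.0563) = 8.91 × 10^-4 M
% ionization = x/C₀ × 100% = 8.91 × 10^-4/0.0563 × 100% = 1.6%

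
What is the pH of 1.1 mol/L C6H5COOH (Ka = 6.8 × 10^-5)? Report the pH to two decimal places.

pH = 2.06

C6H5COOH ⇌ C6H5COO- + H+
Ka = [H+]²/(1.1 − [H+]) = 6.8 × 10^-5
Neglecting [H+] in the denominator: [H+] = √(6.8 × 10^-5 × 1.1) = 8.65 × 10^-3 M
pH = −log(8.65 × 10^-3) = 2.06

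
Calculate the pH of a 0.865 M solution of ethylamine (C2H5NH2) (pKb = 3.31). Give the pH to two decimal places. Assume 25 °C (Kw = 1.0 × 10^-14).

pH = 12.31

C2H5NH2 + H2O ⇌ C2H5NH3+ + OH-
Kb = 10^(−3.31) = 4.90 × 10^-4
Let x = [OH-] at equilibrium. Kb = x²/(0.865 − x).
Neglecting x in the denominator: x = √(4.90 × 10^-4 × 0.865) = 2.06 × 10^-2 M
Check: 2.4% ionized — well under 5%, approximation valid.
pOH = 1.69, so pH = 14.00 − pOH = 12.31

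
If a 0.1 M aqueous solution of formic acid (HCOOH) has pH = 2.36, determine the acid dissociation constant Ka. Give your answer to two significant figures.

[H+] = 10^(-2.36) = 4.37 × 10^-3 M
At equilibrium [HA] = 0.1 − 4.37 × 10^-3 = 9.56 × 10^-2 M
Ka = [H+][A-]/[HA] = (4.37 × 10^-3)² / 9.56 × 10^-2 = 2.0 × 10^-4

Ka = 2.0 × 10^-4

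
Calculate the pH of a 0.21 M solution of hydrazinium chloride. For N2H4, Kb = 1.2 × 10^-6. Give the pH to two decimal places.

N2H5+ is the conjugate acid of the weak base N2H4.
Ka = Kw/Kb = 1.0×10^-14 / 1.2 × 10^-6 = 8.33 × 10^-9
From the ICE table, Ka = [H+]²/(0.21 − [H+]) = 8.33 × 10^-9.
Neglecting [H+] in the denominator: [H+] = √(8.33 × 10^-9 × 0.21) = 4.18 × 10^-5 M
([H+]/C₀ = 0.02% < 5%, so the approximation holds.)
pH = −log[H+] = −log(4.18 × 10^-5) = 4.38

pH = 4.38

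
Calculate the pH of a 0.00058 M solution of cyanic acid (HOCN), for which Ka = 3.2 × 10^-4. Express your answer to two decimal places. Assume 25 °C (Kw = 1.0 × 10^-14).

HOCN ⇌ OCN- + H+
Let x = [H+] at equilibrium. Ka = x²/(0.00058 − x).
Here C₀/Ka ≈ 1.81, so the small-x approximation fails. Use the quadratic:
x = (−Ka + √(Ka² + 4·Ka·C₀))/2 = 3.00 × 10^-4 M
pH = −log(3.00 × 10^-4) = 3.52

pH = 3.52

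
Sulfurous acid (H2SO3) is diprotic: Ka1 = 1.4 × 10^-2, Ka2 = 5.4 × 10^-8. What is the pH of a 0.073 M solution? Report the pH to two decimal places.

pH = 1.59

Since Ka1 ≫ Ka2, the first ionization dominates [H+].
Ka1 = x²/(0.073 − x) = 1.4 × 10^-2
Solving the quadratic: x = (−Ka1 + √(Ka1² + 4·Ka1·C₀))/2 = 2.57 × 10^-2 M
pH = −log(2.57 × 10^-2) = 1.59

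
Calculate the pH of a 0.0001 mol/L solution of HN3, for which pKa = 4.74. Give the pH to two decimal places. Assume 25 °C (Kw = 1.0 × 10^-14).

pH = 4.46

HN3 ⇌ N3- + H+
Ka = 10^(−4.74) = 1.82 × 10^-5
From the ICE table, Ka = x²/(0.0001 − x) = 1.82 × 10^-5.
Here C₀/Ka ≈ 5.49, so the small-x approximation fails. Use the quadratic:
x = (−Ka + √(Ka² + 4·Ka·C₀))/2 = 3.45 × 10^-5 M
pH = −log(3.45 × 10^-5) = 4.46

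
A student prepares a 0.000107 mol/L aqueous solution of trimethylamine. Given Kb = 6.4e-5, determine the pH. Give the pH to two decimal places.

pH = 9.75

(CH3)3N + H2O ⇌ (CH3)3NH+ + OH-
From the ICE table, Kb = x²/(0.000107 − x) = 6.4 × 10^-5.
The 5% rule fails; solving x² + Kb·x − Kb·C₀ = 0 exactly:
x = [−6.4e-05 + √(6.4e-05² + 2.74e-08)]/2 = 5.67 × 10^-5 M
pOH = −log(5.67 × 10^-5) = 4.25; pH = 14.00 − 4.25 = 9.75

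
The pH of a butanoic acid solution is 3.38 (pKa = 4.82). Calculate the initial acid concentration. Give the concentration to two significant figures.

C₀ = 1.2 × 10^-2 M

[H+] = 10^(-3.38) = 4.17 × 10^-4 M = x
Ka = 10^(−4.82) = 1.51 × 10^-5
Ka = x²/(C₀ − x) ⇒ C₀ = x + x²/Ka
C₀ = 4.17 × 10^-4 + (4.17 × 10^-4)²/(1.51 × 10^-5) = 1.19 × 10^-2 M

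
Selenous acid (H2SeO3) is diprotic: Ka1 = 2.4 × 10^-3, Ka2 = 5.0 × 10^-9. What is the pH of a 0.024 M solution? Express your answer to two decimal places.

Since Ka1 ≫ Ka2, the first ionization dominates [H+].
Ka1 = x²/(0.024 − x) = 2.4 × 10^-3
Solving the quadratic: x = (−Ka1 + √(Ka1² + 4·Ka1·C₀))/2 = 6.48 × 10^-3 M
pH = −log(6.48 × 10^-3) = 2.19

pH = 2.19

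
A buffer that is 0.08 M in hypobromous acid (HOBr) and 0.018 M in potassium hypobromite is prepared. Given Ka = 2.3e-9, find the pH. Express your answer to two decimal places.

pKa = −log(2.3 × 10^-9) = 8.638
Henderson–Hasselbalch: pH = pKa + log([OBr-]/[HOBr]) = 8.638 + log(0.018/0.08)
pH = 8.638 + (-0.648) = 7.99

pH = 7.99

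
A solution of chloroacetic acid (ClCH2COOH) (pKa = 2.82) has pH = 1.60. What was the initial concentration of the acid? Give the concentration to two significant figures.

[H+] = 10^(-1.60) = 2.51 × 10^-2 M = x
Ka = 10^(−2.82) = 1.51 × 10^-3
Ka = x²/(C₀ − x) ⇒ C₀ = x + x²/Ka
C₀ = 2.51 × 10^-2 + (2.51 × 10^-2)²/(1.51 × 10^-3) = 4.42 × 10^-1 M

C₀ = 4.4 × 10^-1 M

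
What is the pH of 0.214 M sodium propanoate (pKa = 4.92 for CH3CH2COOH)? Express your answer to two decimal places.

pH = 9.13

CH3CH2COO- is the conjugate base of the weak acid CH3CH2COOH.
Ka = 10^(−4.92) = 1.20 × 10^-5
Kb = Kw/Ka = 1.0×10^-14 / 1.20 × 10^-5 = 8.33 × 10^-10
Let x = [OH-] at equilibrium. Kb = x²/(0.214 − x).
Neglecting x in the denominator: x = √(8.33 × 10^-10 × 0.214) = 1.34 × 10^-5 M
Check: 0.0062% ionized — well under 5%, approximation valid.
pOH = 4.87, so pH = 14.00 − pOH = 9.13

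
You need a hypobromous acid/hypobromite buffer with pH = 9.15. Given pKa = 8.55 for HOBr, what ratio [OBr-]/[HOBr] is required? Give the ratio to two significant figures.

ratio = 4.0

pH = pKa + log(r) ⇒ log(r) = 9.15 − 8.55 = +0.60
r = [OBr-]/[HOBr] = 10^(+0.60) = 3.98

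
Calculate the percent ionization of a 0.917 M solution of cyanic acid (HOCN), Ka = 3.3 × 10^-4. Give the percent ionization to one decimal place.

1.9%

HOCN ⇌ OCN- + H+; let x = [H+] at equilibrium.
x ≈ √(Ka·C₀) = √(3.3 × 10^-4 × 0.917) = 1.74 × 10^-2 M
Fraction ionized = 1.74 × 10^-2 / 0.917 = 0.0190 → 1.9%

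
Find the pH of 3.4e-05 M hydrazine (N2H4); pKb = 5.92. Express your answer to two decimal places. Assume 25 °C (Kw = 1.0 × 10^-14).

N2H4 + H2O ⇌ N2H5+ + OH-
Kb = 10^(−5.92) = 1.20 × 10^-6
From the ICE table, Kb = x²/(3.4e-05 − x) = 1.20 × 10^-6.
The 5% rule fails; solving x² + Kb·x − Kb·C₀ = 0 exactly:
x = (−Kb + √(Kb² + 4·Kb·C₀))/2 = 5.82 × 10^-6 M
pOH = 5.24, so pH = 14.00 − pOH = 8.76

pH = 8.76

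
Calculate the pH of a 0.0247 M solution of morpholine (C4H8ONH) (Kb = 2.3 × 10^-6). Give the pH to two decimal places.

pH = 10.38

C4H8ONH + H2O ⇌ C4H8ONH2+ + OH-
Kb = x²/(0.0247 − x) = 2.3 × 10^-6
Assume x ≪ 0.0247: x ≈ √(2.3 × 10^-6 × 0.0247) = 2.38 × 10^-4 M
Check: 0.96% ionized — well under 5%, approximation valid.
pOH = 3.62, so pH = 14.00 − pOH = 10.38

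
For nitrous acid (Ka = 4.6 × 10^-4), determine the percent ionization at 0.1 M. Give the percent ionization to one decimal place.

HNO2 ⇌ NO2- + H+; let x = [H+] at equilibrium.
Ka = x²/(C₀ − x); solving the quadratic gives x = 6.56 × 10^-3 M.
Fraction ionized = 6.56 × 10^-3 / 0.1 = 0.0656 → 6.6%

6.6%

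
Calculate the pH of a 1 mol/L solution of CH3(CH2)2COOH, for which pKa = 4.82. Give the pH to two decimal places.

pH = 2.41

CH3(CH2)2COOH ⇌ CH3(CH2)2COO- + H+
Ka = 10^(−4.82) = 1.51 × 10^-5
Let x = [H+] at equilibrium. Ka = x²/(1 − x).
Assume x ≪ 1: x ≈ √(1.51 × 10^-5 × 1) = 3.89 × 10^-3 M
pH = −log[H+] = −log(3.89 × 10^-3) = 2.41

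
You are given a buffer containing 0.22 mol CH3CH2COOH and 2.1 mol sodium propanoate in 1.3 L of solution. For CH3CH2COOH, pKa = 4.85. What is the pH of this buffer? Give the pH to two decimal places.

pH = 5.83

Henderson–Hasselbalch: pH = pKa + log([CH3CH2COO-]/[CH3CH2COOH]) = 4.85 + log(2.1/0.22)
pH = 4.85 + (+0.980) = 5.83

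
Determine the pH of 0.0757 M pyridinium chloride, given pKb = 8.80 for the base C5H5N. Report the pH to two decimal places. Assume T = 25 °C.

C5H5NH+ is the conjugate acid of the weak base C5H5N.
Kb = 10^(−8.80) = 1.58 × 10^-9
Ka = Kw/Kb = 1.0×10^-14 / 1.58 × 10^-9 = 6.33 × 10^-6
From the ICE table, Ka = [H+]²/(0.0757 − [H+]) = 6.33 × 10^-6.
Assume [H+] ≪ 0.0757: [H+] ≈ √(6.33 × 10^-6 × 0.0757) = 6.92 × 10^-4 M
Check: 0.91% ionized — well under 5%, approximation valid.
pH = −log[H+] = −log(6.92 × 10^-4) = 3.16

pH = 3.16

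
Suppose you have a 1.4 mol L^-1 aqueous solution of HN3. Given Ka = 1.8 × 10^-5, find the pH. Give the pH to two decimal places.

HN3 ⇌ N3- + H+
Ka = x²/(1.4 − x) = 1.8 × 10^-5
Since Ka ≪ C₀, x ≈ √(Ka·C₀) = 5.02 × 10^-3 M.
(x/C₀ = 0.36% < 5%, so the approximation holds.)
pH = −log[H+] = −log(5.02 × 10^-3) = 2.30

pH = 2.30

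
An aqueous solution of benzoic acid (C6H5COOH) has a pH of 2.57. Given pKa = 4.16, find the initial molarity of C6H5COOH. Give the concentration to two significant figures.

[H+] = 10^(-2.57) = 2.69 × 10^-3 M = x
Ka = 10^(−4.16) = 6.92 × 10^-5
Ka = x²/(C₀ − x) ⇒ C₀ = x + x²/Ka
C₀ = 2.69 × 10^-3 + (2.69 × 10^-3)²/(6.92 × 10^-5) = 1.07 × 10^-1 M

C₀ = 1.1 × 10^-1 M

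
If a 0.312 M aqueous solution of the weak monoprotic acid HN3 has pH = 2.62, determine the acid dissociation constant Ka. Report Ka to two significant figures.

[H+] = 10^(-2.62) = 2.40 × 10^-3 M
At equilibrium [HA] = 0.312 − 2.40 × 10^-3 = 3.10 × 10^-1 M
Ka = [H+][A-]/[HA] = (2.40 × 10^-3)² / 3.10 × 10^-1 = 1.9 × 10^-5

Ka = 1.9 × 10^-5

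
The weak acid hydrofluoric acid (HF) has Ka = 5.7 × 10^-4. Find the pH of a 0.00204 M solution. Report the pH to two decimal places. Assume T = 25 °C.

HF ⇌ F- + H+
Ka = x²/(0.00204 − x) = 5.7 × 10^-4
The 5% rule fails; solving x² + Ka·x − Ka·C₀ = 0 exactly:
x = [−0.00057 + √(0.00057² + 4.65e-06)]/2 = 8.30 × 10^-4 M
pH = −log[H+] = −log(8.30 × 10^-4) = 3.08

pH = 3.08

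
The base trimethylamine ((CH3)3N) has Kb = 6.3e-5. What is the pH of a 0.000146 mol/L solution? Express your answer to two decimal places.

(CH3)3N + H2O ⇌ (CH3)3NH+ + OH-
Kb = x²/(0.000146 − x) = 6.3 × 10^-5
x is not negligible relative to C₀; solve x² + 6.3e-05·x − 9.2e-09 = 0.
x = [−6.3e-05 + √(6.3e-05² + 3.68e-08)]/2 = 6.94 × 10^-5 M
pOH = 4.16, so pH = 14.00 − pOH = 9.84

pH = 9.84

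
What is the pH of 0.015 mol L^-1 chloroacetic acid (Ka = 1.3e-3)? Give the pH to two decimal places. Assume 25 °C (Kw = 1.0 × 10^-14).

pH = 2.42

ClCH2COOH ⇌ ClCH2COO- + H+
Ka = [H+]²/(0.015 − [H+]) = 1.3 × 10^-3
The 5% rule fails; solving [H+]² + Ka·[H+] − Ka·C₀ = 0 exactly:
[H+] = (−Ka + √(Ka² + 4·Ka·C₀))/2 = 3.81 × 10^-3 M
pH = −log(3.81 × 10^-3) = 2.42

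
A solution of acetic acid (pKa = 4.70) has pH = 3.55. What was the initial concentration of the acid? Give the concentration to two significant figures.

C₀ = 4.3 × 10^-3 M

[H+] = 10^(-3.55) = 2.82 × 10^-4 M = x
Ka = 10^(−4.70) = 2.00 × 10^-5
Ka = x²/(C₀ − x) ⇒ C₀ = x + x²/Ka
C₀ = 2.82 × 10^-4 + (2.82 × 10^-4)²/(2.00 × 10^-5) = 4.26 × 10^-3 M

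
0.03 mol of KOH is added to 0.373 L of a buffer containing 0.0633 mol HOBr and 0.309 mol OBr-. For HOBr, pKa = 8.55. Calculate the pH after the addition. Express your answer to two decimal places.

pH = 9.56

After neutralization: n(HOBr) = 0.0333 mol, n(OBr-) = 0.339 mol.
Henderson–Hasselbalch with mole ratio 0.339/0.0333: pH = 8.55 + (+1.008)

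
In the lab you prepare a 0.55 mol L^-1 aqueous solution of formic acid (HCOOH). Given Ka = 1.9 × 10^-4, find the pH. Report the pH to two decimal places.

pH = 1.99

HCOOH ⇌ HCOO- + H+
From the ICE table, Ka = [H+]²/(0.55 − [H+]) = 1.9 × 10^-4.
Assume [H+] ≪ 0.55: [H+] ≈ √(1.9 × 10^-4 × 0.55) = 1.02 × 10^-2 M
pH = −log[H+] = −log(1.02 × 10^-2) = 1.99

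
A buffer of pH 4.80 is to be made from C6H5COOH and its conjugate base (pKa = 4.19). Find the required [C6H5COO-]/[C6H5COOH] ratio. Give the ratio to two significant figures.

ratio = 4.1

pH = pKa + log(r) ⇒ log(r) = 4.80 − 4.19 = +0.61
r = [C6H5COO-]/[C6H5COOH] = 10^(+0.61) = 4.07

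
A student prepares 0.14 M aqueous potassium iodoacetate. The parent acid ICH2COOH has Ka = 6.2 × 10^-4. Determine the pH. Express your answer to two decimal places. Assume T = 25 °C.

ICH2COO- is the conjugate base of the weak acid ICH2COOH.
Kb = Kw/Ka = 1.0×10^-14 / 6.2 × 10^-4 = 1.61 × 10^-11
From the ICE table, Kb = [OH-]²/(0.14 − [OH-]) = 1.61 × 10^-11.
Assume [OH-] ≪ 0.14: [OH-] ≈ √(1.61 × 10^-11 × 0.14) = 1.50 × 10^-6 M
Check: 0.0011% ionized — well under 5%, approximation valid.
pOH = −log(1.50 × 10^-6) = 5.82; pH = 14.00 − 5.82 = 8.18

pH = 8.18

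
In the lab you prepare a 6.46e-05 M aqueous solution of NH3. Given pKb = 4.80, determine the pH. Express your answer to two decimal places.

NH3 + H2O ⇌ NH4+ + OH-
Kb = 10^(−4.80) = 1.58 × 10^-5
From the ICE table, Kb = x²/(6.46e-05 − x) = 1.58 × 10^-5.
The 5% rule fails; solving x² + Kb·x − Kb·C₀ = 0 exactly:
x = (−Kb + √(Kb² + 4·Kb·C₀))/2 = 2.50 × 10^-5 M
pOH = 4.60, so pH = 14.00 − pOH = 9.40

pH = 9.40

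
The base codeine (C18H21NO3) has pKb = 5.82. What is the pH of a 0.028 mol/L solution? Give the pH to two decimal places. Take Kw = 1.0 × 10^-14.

C18H21NO3 + H2O ⇌ C18H22NO3+ + OH-
Kb = 10^(−5.82) = 1.51 × 10^-6
From the ICE table, Kb = x²/(0.028 − x) = 1.51 × 10^-6.
Assume x ≪ 0.028: x ≈ √(1.51 × 10^-6 × 0.028) = 2.06 × 10^-4 M
pOH = −log(2.06 × 10^-4) = 3.69; pH = 14.00 − 3.69 = 10.31

pH = 10.31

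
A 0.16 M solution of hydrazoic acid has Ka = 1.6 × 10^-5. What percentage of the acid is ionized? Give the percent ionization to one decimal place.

1.0%

HN3 ⇌ N3- + H+; let x = [H+] at equilibrium.
x ≈ √(Ka·C₀) = √(1.6 × 10^-5 × 0.16) = 1.60 × 10^-3 M
% ionization = x/C₀ × 100% = 1.60 × 10^-3/0.16 × 100% = 1.0%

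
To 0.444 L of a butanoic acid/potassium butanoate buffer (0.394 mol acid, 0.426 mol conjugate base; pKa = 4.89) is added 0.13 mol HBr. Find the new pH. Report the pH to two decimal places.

pH = 4.64

Added H+ converts CH3(CH2)2COO- to CH3(CH2)2COOH: CH3(CH2)2COOH → 0.524 mol, CH3(CH2)2COO- → 0.296 mol.
Henderson–Hasselbalch with mole ratio 0.296/0.524: pH = 4.89 + (-0.248)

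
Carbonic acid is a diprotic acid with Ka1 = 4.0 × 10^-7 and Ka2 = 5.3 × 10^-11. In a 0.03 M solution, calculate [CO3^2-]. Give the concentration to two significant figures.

First ionization gives [H+] ≈ [HCO3-] = 1.10 × 10^-4 M.
Second step: Ka2 = [H+][CO3^2-]/[HCO3-] ≈ [CO3^2-] (since [H+] ≈ [HCO3-]).
So [CO3^2-] ≈ Ka2.

5.3 × 10^-11 M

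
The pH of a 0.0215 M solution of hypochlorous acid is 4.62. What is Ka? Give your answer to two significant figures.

[H+] = 10^(-4.62) = 2.40 × 10^-5 M
At equilibrium [HA] = 0.0215 − 2.40 × 10^-5 = 2.15 × 10^-2 M
Ka = [H+][A-]/[HA] = (2.40 × 10^-5)² / 2.15 × 10^-2 = 2.7 × 10^-8

Ka = 2.7 × 10^-8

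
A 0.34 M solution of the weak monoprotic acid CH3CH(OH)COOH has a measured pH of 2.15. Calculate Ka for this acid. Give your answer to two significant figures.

Ka = 1.5 × 10^-4

[H+] = 10^(-2.15) = 7.08 × 10^-3 M
At equilibrium [HA] = 0.34 − 7.08 × 10^-3 = 3.33 × 10^-1 M
Ka = [H+][A-]/[HA] = (7.08 × 10^-3)² / 3.33 × 10^-1 = 1.5 × 10^-4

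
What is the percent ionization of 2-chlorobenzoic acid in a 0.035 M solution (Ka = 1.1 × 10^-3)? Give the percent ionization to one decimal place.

16.2%

ClC6H4COOH ⇌ ClC6H4COO- + H+; let x = [H+] at equilibrium.
Ka = x²/(C₀ − x); solving the quadratic gives x = 5.68 × 10^-3 M.
Fraction ionized = 5.68 × 10^-3 / 0.035 = 0.1623 → 16.2%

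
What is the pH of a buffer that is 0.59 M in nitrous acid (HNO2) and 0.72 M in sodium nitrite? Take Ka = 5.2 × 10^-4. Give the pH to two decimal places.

pKa = −log(5.2 × 10^-4) = 3.284
Henderson–Hasselbalch: pH = pKa + log([NO2-]/[HNO2]) = 3.284 + log(0.72/0.59)
pH = 3.284 + (+0.086) = 3.37

pH = 3.37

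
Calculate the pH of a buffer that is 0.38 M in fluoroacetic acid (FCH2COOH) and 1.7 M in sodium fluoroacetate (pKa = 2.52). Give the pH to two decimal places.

pH = 3.17

pH = pKa + log([A⁻]/[HA]) = 2.52 + log(1.7/0.38)
pH = 2.52 + (+0.651) = 3.17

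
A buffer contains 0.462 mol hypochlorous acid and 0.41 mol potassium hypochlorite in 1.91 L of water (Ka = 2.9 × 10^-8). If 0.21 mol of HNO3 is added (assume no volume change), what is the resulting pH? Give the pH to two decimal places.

pH = 7.01

After neutralization: n(HOCl) = 0.672 mol, n(OCl-) = 0.2 mol.
pKa = −log(2.9 × 10^-8) = 7.538
pH = pKa + log(n_OCl-/n_HOCl) = 7.538 + log(0.2/0.672) = 7.538 + (-0.526)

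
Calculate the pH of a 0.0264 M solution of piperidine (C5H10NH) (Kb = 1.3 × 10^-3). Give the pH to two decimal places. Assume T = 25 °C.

pH = 11.72

C5H10NH + H2O ⇌ C5H10NH2+ + OH-
Let x = [OH-] at equilibrium. Kb = x²/(0.0264 − x).
The 5% rule fails; solving x² + Kb·x − Kb·C₀ = 0 exactly:
x = [−0.0013 + √(0.0013² + 0.000137)]/2 = 5.24 × 10^-3 M
pOH = 2.28, so pH = 14.00 − pOH = 11.72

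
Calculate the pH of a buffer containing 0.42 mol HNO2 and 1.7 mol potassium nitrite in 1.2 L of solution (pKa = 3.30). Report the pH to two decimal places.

pH = 3.91

Henderson–Hasselbalch: pH = pKa + log([NO2-]/[HNO2]) = 3.30 + log(1.7/0.42)
pH = 3.30 + (+0.607) = 3.91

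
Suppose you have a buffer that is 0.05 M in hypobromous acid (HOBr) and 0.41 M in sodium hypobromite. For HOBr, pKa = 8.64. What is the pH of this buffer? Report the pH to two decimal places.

pH = pKa + log([A⁻]/[HA]) = 8.64 + log(0.41/0.05)
pH = 8.64 + (+0.914) = 9.55

pH = 9.55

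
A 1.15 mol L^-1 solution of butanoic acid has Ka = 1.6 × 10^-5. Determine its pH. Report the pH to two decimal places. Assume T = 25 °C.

CH3(CH2)2COOH ⇌ CH3(CH2)2COO- + H+
From the ICE table, Ka = [H+]²/(1.15 − [H+]) = 1.6 × 10^-5.
Neglecting [H+] in the denominator: [H+] = √(1.6 × 10^-5 × 1.15) = 4.29 × 10^-3 M
pH = −log[H+] = −log(4.29 × 10^-3) = 2.37

pH = 2.37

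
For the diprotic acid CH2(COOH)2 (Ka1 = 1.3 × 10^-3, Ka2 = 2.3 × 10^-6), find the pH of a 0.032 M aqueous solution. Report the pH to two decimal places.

pH = 2.23

Since Ka1 ≫ Ka2, the first ionization dominates [H+].
Ka1 = x²/(0.032 − x) = 1.3 × 10^-3
Solving the quadratic: x = (−Ka1 + √(Ka1² + 4·Ka1·C₀))/2 = 5.83 × 10^-3 M
pH = −log(5.83 × 10^-3) = 2.23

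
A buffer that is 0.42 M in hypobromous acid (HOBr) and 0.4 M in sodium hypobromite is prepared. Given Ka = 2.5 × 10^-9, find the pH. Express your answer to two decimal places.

pKa = −log(2.5 × 10^-9) = 8.602
pH = pKa + log([A⁻]/[HA]) = 8.602 + log(0.4/0.42)
pH = 8.602 + (-0.021) = 8.58

pH = 8.58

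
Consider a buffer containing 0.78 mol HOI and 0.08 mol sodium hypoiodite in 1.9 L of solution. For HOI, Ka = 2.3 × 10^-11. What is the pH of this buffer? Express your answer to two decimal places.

pH = 9.65

pKa = −log(2.3 × 10^-11) = 10.638
Henderson–Hasselbalch: pH = pKa + log([OI-]/[HOI]) = 10.638 + log(0.08/0.78)
pH = 10.638 + (-0.989) = 9.65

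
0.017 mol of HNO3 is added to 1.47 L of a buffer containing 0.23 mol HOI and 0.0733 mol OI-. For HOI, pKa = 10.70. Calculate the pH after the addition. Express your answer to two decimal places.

Added H+ converts OI- to HOI: HOI → 0.247 mol, OI- → 0.0563 mol.
pH = pKa + log([A⁻]/[HA]) = 10.70 + log(0.0563/0.247) = 10.70 -0.642

pH = 10.06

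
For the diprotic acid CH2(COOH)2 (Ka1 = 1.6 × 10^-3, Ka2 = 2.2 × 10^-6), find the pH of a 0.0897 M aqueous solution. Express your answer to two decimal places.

Ka1 ≫ Ka2, so treat the first dissociation as the only significant source of H+.
Ka1 = x²/(0.0897 − x) = 1.6 × 10^-3
Solving the quadratic: x = (−Ka1 + √(Ka1² + 4·Ka1·C₀))/2 = 1.12 × 10^-2 M
pH = −log(1.12 × 10^-2) = 1.95

pH = 1.95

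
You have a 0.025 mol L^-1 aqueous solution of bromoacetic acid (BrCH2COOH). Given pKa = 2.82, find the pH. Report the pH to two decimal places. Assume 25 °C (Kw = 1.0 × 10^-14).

BrCH2COOH ⇌ BrCH2COO- + H+
Ka = 10^(−2.82) = 1.51 × 10^-3
Ka = [H+]²/(0.025 − [H+]) = 1.51 × 10^-3
The 5% rule fails; solving [H+]² + Ka·[H+] − Ka·C₀ = 0 exactly:
[H+] = (−Ka + √(Ka² + 4·Ka·C₀))/2 = 5.44 × 10^-3 M
pH = −log[H+] = −log(5.44 × 10^-3) = 2.26

pH = 2.26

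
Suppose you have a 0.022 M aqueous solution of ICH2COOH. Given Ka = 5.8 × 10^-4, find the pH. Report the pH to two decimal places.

ICH2COOH ⇌ ICH2COO- + H+
From the ICE table, Ka = [H+]²/(0.022 − [H+]) = 5.8 × 10^-4.
[H+] is not negligible relative to C₀; solve [H+]² + 0.00058·[H+] − 1.28e-05 = 0.
[H+] = (−Ka + √(Ka² + 4·Ka·C₀))/2 = 3.29 × 10^-3 M
pH = −log[H+] = −log(3.29 × 10^-3) = 2.48

pH = 2.48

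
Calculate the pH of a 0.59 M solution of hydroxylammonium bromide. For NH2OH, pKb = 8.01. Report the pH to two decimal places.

pH = 3.11

NH3OH+ is the conjugate acid of the weak base NH2OH.
Kb = 10^(−8.01) = 9.77 × 10^-9
Ka = Kw/Kb = 1.0×10^-14 / 9.77 × 10^-9 = 1.02 × 10^-6
From the ICE table, Ka = [H+]²/(0.59 − [H+]) = 1.02 × 10^-6.
Since Ka ≪ C₀, [H+] ≈ √(Ka·C₀) = 7.76 × 10^-4 M.
([H+]/C₀ = 0.13% < 5%, so the approximation holds.)
pH = −log[H+] = −log(7.76 × 10^-4) = 3.11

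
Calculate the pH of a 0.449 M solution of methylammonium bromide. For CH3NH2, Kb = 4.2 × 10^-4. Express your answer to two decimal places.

pH = 5.49

CH3NH3+ is the conjugate acid of the weak base CH3NH2.
Ka = Kw/Kb = 1.0×10^-14 / 4.2 × 10^-4 = 2.38 × 10^-11
From the ICE table, Ka = [H+]²/(0.449 − [H+]) = 2.38 × 10^-11.
Since Ka ≪ C₀, [H+] ≈ √(Ka·C₀) = 3.27 × 10^-6 M.
pH = −log[H+] = −log(3.27 × 10^-6) = 5.49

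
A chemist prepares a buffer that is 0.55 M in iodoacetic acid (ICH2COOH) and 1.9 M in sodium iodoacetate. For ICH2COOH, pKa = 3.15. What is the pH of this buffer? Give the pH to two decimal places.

pH = pKa + log([A⁻]/[HA]) = 3.15 + log(1.9/0.55)
pH = 3.15 + (+0.538) = 3.69

pH = 3.69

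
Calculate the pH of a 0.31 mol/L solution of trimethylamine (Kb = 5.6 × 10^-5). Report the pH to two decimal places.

pH = 11.62

(CH3)3N + H2O ⇌ (CH3)3NH+ + OH-
From the ICE table, Kb = [OH-]²/(0.31 − [OH-]) = 5.6 × 10^-5.
Assume [OH-] ≪ 0.31: [OH-] ≈ √(5.6 × 10^-5 × 0.31) = 4.17 × 10^-3 M
Check: 1.3% ionized — well under 5%, approximation valid.
pOH = 2.38, so pH = 14.00 − pOH = 11.62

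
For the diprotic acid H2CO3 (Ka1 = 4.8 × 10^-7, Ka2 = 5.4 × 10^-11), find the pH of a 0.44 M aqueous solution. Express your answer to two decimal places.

Ka1 ≫ Ka2, so treat the first dissociation as the only significant source of H+.
Ka1 = x²/(0.44 − x) = 4.8 × 10^-7
x ≈ √(4.8 × 10^-7 × 0.44) = 4.60 × 10^-4 M
pH = −log(4.60 × 10^-4) = 3.34

pH = 3.34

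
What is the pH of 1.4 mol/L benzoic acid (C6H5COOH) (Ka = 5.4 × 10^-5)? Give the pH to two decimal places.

pH = 2.06

C6H5COOH ⇌ C6H5COO- + H+
From the ICE table, Ka = [H+]²/(1.4 − [H+]) = 5.4 × 10^-5.
Since Ka ≪ C₀, [H+] ≈ √(Ka·C₀) = 8.69 × 10^-3 M.
([H+]/C₀ = 0.62% < 5%, so the approximation holds.)
pH = −log[H+] = −log(8.69 × 10^-3) = 2.06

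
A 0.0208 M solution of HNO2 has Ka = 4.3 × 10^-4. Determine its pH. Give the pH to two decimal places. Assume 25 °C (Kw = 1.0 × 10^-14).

pH = 2.56

HNO2 ⇌ NO2- + H+
From the ICE table, Ka = [H+]²/(0.0208 − [H+]) = 4.3 × 10^-4.
The 5% rule fails; solving [H+]² + Ka·[H+] − Ka·C₀ = 0 exactly:
[H+] = (−Ka + √(Ka² + 4·Ka·C₀))/2 = 2.78 × 10^-3 M
pH = −log(2.78 × 10^-3) = 2.56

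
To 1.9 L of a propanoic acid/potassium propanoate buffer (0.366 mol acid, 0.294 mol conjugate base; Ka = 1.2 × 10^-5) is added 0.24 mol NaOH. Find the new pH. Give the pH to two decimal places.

pH = 5.55

After neutralization: n(CH3CH2COOH) = 0.126 mol, n(CH3CH2COO-) = 0.534 mol.
pKa = −log(1.2 × 10^-5) = 4.921
pH = pKa + log([A⁻]/[HA]) = 4.921 + log(0.534/0.126) = 4.921 +0.627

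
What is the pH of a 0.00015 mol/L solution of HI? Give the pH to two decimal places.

pH = 3.82

HI is a strong acid and dissociates completely, so [H+] = 0.00015 M.
pH = -log(0.00015) = 3.82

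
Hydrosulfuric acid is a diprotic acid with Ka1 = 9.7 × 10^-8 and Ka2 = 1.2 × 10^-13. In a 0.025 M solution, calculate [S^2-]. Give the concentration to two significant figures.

1.2 × 10^-13 M

First ionization gives [H+] ≈ [HS-] = 4.92 × 10^-5 M.
Second step: Ka2 = [H+][S^2-]/[HS-] ≈ [S^2-] (since [H+] ≈ [HS-]).
So [S^2-] ≈ Ka2.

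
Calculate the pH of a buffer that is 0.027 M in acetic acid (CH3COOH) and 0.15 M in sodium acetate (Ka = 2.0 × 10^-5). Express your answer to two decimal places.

pKa = −log(2.0 × 10^-5) = 4.699
Using pH = pKa + log([base]/[acid]) with [base]/[acid] = 0.15/0.027:
pH = 4.699 + (+0.745) = 5.44

pH = 5.44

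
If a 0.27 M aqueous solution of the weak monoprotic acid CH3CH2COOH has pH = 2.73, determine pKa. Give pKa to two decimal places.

[H+] = 10^(-2.73) = 1.86 × 10^-3 M
At equilibrium [HA] = 0.27 − 1.86 × 10^-3 = 2.68 × 10^-1 M
Ka = [H+][A-]/[HA] = (1.86 × 10^-3)² / 2.68 × 10^-1 = 1.29 × 10^-5
pKa = -log(1.29 × 10^-5) = 4.89

pKa = 4.89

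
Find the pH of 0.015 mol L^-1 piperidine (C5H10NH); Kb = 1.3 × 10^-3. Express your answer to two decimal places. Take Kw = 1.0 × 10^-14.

pH = 11.58

C5H10NH + H2O ⇌ C5H10NH2+ + OH-
Kb = [OH-]²/(0.015 − [OH-]) = 1.3 × 10^-3
Here C₀/Kb ≈ 11.5, so the small-[OH-] approximation fails. Use the quadratic:
[OH-] = [−0.0013 + √(0.0013² + 7.8e-05)]/2 = 3.81 × 10^-3 M
pOH = 2.42, so pH = 14.00 − pOH = 11.58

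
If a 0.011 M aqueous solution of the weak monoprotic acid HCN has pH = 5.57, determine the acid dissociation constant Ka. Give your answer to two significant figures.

[H+] = 10^(-5.57) = 2.69 × 10^-6 M
At equilibrium [HA] = 0.011 − 2.69 × 10^-6 = 1.10 × 10^-2 M
Ka = [H+][A-]/[HA] = (2.69 × 10^-6)² / 1.10 × 10^-2 = 6.6 × 10^-10

Ka = 6.6 × 10^-10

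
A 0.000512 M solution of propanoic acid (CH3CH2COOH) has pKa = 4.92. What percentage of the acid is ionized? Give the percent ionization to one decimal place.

CH3CH2COOH ⇌ CH3CH2COO- + H+; let x = [H+] at equilibrium.
Ka = 10^(−4.92) = 1.20 × 10^-5
Ka = x²/(C₀ − x); solving the quadratic gives x = 7.26 × 10^-5 M.
Fraction ionized = 7.26 × 10^-5 / 0.000512 = 0.1418 → 14.2%

14.2%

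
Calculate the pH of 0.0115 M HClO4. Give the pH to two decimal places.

pH = 1.94

HClO4 is a strong acid and dissociates completely, so [H+] = 0.0115 M.
pH = -log(0.0115) = 1.94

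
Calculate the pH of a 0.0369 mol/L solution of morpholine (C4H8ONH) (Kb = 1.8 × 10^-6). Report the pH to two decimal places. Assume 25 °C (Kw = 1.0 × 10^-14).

C4H8ONH + H2O ⇌ C4H8ONH2+ + OH-
Kb = x²/(0.0369 − x) = 1.8 × 10^-6
Neglecting x in the denominator: x = √(1.8 × 10^-6 × 0.0369) = 2.58 × 10^-4 M
Check: 0.7% ionized — well under 5%, approximation valid.
pOH = −log(2.58 × 10^-4) = 3.59; pH = 14.00 − 3.59 = 10.41

pH = 10.41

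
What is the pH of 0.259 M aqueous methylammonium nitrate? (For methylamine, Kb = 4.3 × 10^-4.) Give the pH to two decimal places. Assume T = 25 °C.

pH = 5.61

CH3NH3+ is the conjugate acid of the weak base CH3NH2.
Ka = Kw/Kb = 1.0×10^-14 / 4.3 × 10^-4 = 2.33 × 10^-11
Ka = x²/(0.259 − x) = 2.33 × 10^-11
Since Ka ≪ C₀, x ≈ √(Ka·C₀) = 2.46 × 10^-6 M.
pH = −log[H+] = −log(2.46 × 10^-6) = 5.61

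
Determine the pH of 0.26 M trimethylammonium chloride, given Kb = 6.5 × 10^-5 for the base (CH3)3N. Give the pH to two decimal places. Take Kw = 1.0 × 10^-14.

pH = 5.20

(CH3)3NH+ is the conjugate acid of the weak base (CH3)3N.
Ka = Kw/Kb = 1.0×10^-14 / 6.5 × 10^-5 = 1.54 × 10^-10
Let x = [H+] at equilibrium. Ka = x²/(0.26 − x).
Neglecting x in the denominator: x = √(1.54 × 10^-10 × 0.26) = 6.33 × 10^-6 M
pH = −log(6.33 × 10^-6) = 5.20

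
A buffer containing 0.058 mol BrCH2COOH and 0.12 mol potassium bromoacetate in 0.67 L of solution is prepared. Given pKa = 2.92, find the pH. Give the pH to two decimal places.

pH = 3.24

Using pH = pKa + log([base]/[acid]) with [base]/[acid] = 0.12/0.058:
pH = 2.92 + (+0.316) = 3.24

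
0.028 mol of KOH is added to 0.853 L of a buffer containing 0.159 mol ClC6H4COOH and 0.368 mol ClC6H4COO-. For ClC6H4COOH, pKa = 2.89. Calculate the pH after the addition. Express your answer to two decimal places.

OH- converts ClC6H4COOH to ClC6H4COO-: ClC6H4COOH → 0.131 mol, ClC6H4COO- → 0.396 mol.
pH = pKa + log([A⁻]/[HA]) = 2.89 + log(0.396/0.131) = 2.89 +0.480

pH = 3.37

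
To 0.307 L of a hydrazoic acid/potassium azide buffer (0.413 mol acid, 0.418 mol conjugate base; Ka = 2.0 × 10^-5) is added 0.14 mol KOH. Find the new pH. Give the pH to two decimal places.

pH = 5.01

After neutralization: n(HN3) = 0.273 mol, n(N3-) = 0.558 mol.
pKa = −log(2.0 × 10^-5) = 4.699
Henderson–Hasselbalch with mole ratio 0.558/0.273: pH = 4.699 + (+0.310)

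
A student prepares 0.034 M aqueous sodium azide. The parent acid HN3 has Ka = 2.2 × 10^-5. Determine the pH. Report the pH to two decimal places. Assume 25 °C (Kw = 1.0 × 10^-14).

pH = 8.59

N3- is the conjugate base of the weak acid HN3.
Kb = Kw/Ka = 1.0×10^-14 / 2.2 × 10^-5 = 4.55 × 10^-10
From the ICE table, Kb = [OH-]²/(0.034 − [OH-]) = 4.55 × 10^-10.
Neglecting [OH-] in the denominator: [OH-] = √(4.55 × 10^-10 × 0.034) = 3.93 × 10^-6 M
([OH-]/C₀ = 0.012% < 5%, so the approximation holds.)
pOH = 5.41, so pH = 14.00 − pOH = 8.59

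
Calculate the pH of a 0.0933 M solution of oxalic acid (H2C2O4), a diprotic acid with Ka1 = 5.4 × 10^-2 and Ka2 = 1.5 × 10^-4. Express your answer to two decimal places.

pH = 1.31

Ka1 ≫ Ka2, so treat the first dissociation as the only significant source of H+.
Ka1 = x²/(0.0933 − x) = 5.4 × 10^-2
Solving the quadratic: x = (−Ka1 + √(Ka1² + 4·Ka1·C₀))/2 = 4.89 × 10^-2 M
pH = −log(4.89 × 10^-2) = 1.31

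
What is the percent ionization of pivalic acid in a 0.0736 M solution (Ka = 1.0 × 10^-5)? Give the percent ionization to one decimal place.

(CH3)3CCOOH ⇌ (CH3)3CCOO- + H+; let x = [H+] at equilibrium.
x ≈ √(Ka·C₀) = √(1.0 × 10^-5 × 0.0736) = 8.58 × 10^-4 M
% ionization = x/C₀ × 100% = 8.58 × 10^-4/0.0736 × 100% = 1.2%

1.2%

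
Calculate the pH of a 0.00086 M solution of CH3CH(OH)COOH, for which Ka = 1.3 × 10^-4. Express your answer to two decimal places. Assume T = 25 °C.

CH3CH(OH)COOH ⇌ CH3CH(OH)COO- + H+
From the ICE table, Ka = [H+]²/(0.00086 − [H+]) = 1.3 × 10^-4.
The 5% rule fails; solving [H+]² + Ka·[H+] − Ka·C₀ = 0 exactly:
[H+] = [−0.00013 + √(0.00013² + 4.47e-07)]/2 = 2.76 × 10^-4 M
pH = −log(2.76 × 10^-4) = 3.56

pH = 3.56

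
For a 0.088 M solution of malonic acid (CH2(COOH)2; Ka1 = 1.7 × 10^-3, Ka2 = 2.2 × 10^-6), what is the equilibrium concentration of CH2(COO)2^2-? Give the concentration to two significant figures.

First ionization gives [H+] ≈ [CH2(COOH)COO-] = 1.14 × 10^-2 M.
Second step: Ka2 = [H+][CH2(COO)2^2-]/[CH2(COOH)COO-] ≈ [CH2(COO)2^2-] (since [H+] ≈ [CH2(COOH)COO-]).
So [CH2(COO)2^2-] ≈ Ka2.

2.2 × 10^-6 M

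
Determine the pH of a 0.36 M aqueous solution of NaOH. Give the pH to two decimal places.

pH = 13.56

NaOH is a strong base; [OH-] = 0.36 M.
pOH = -log(0.36) = 0.44
pH = 14.00 - 0.44 = 13.56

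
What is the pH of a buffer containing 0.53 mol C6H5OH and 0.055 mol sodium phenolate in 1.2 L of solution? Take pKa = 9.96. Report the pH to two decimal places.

pH = 8.98

Henderson–Hasselbalch: pH = pKa + log([C6H5O-]/[C6H5OH]) = 9.96 + log(0.055/0.53)
pH = 9.96 + (-0.984) = 8.98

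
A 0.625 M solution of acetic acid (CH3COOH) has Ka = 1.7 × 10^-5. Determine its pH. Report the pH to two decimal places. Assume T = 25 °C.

CH3COOH ⇌ CH3COO- + H+
From the ICE table, Ka = [H+]²/(0.625 − [H+]) = 1.7 × 10^-5.
Neglecting [H+] in the denominator: [H+] = √(1.7 × 10^-5 × 0.625) = 3.26 × 10^-3 M
([H+]/C₀ = 0.52% < 5%, so the approximation holds.)
pH = −log[H+] = −log(3.26 × 10^-3) = 2.49

pH = 2.49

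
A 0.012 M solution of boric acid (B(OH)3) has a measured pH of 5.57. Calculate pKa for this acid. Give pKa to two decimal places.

pKa = 9.22

[H+] = 10^(-5.57) = 2.69 × 10^-6 M
At equilibrium [HA] = 0.012 − 2.69 × 10^-6 = 1.20 × 10^-2 M
Ka = [H+][A-]/[HA] = (2.69 × 10^-6)² / 1.20 × 10^-2 = 6.03 × 10^-10
pKa = -log(6.03 × 10^-10) = 9.22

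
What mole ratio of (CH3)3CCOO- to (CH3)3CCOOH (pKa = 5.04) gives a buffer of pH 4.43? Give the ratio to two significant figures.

pH = pKa + log(r) ⇒ log(r) = 4.43 − 5.04 = -0.61
r = [(CH3)3CCOO-]/[(CH3)3CCOOH] = 10^(-0.61) = 0.245

ratio = 0.25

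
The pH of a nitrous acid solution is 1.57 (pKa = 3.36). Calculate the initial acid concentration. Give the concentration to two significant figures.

C₀ = 1.7 M

[H+] = 10^(-1.57) = 2.69 × 10^-2 M = x
Ka = 10^(−3.36) = 4.37 × 10^-4
Ka = x²/(C₀ − x) ⇒ C₀ = x + x²/Ka
C₀ = 2.69 × 10^-2 + (2.69 × 10^-2)²/(4.37 × 10^-4) = 1.68 M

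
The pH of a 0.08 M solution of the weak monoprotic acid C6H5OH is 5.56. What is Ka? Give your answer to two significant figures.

[H+] = 10^(-5.56) = 2.75 × 10^-6 M
At equilibrium [HA] = 0.08 − 2.75 × 10^-6 = 8.00 × 10^-2 M
Ka = [H+][A-]/[HA] = (2.75 × 10^-6)² / 8.00 × 10^-2 = 9.5 × 10^-11

Ka = 9.5 × 10^-11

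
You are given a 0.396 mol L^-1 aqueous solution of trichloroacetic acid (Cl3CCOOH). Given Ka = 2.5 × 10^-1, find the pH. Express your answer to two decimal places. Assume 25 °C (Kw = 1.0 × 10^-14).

Cl3CCOOH ⇌ Cl3CCOO- + H+
Let x = [H+] at equilibrium. Ka = x²/(0.396 − x).
x is not negligible relative to C₀; solve x² + 0.25·x − 0.099 = 0.
x = [−0.25 + √(0.25² + 0.396)]/2 = 2.14 × 10^-1 M
pH = −log[H+] = −log(2.14 × 10^-1) = 0.67

pH = 0.67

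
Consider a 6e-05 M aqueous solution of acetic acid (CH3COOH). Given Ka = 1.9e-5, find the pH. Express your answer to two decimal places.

CH3COOH ⇌ CH3COO- + H+
From the ICE table, Ka = x²/(6e-05 − x) = 1.9 × 10^-5.
x is not negligible relative to C₀; solve x² + 1.9e-05·x − 1.14e-09 = 0.
x = (−Ka + √(Ka² + 4·Ka·C₀))/2 = 2.56 × 10^-5 M
pH = −log(2.56 × 10^-5) = 4.59

pH = 4.59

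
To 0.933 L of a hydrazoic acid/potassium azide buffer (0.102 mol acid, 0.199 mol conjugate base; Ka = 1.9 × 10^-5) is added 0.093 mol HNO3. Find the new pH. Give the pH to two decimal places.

pH = 4.46

Added H+ converts N3- to HN3: HN3 → 0.195 mol, N3- → 0.106 mol.
pKa = −log(1.9 × 10^-5) = 4.721
Henderson–Hasselbalch with mole ratio 0.106/0.195: pH = 4.721 + (-0.265)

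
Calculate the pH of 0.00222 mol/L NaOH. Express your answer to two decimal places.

pH = 11.35

NaOH is a strong base; [OH-] = 0.00222 M.
pOH = -log(0.00222) = 2.65
pH = 14.00 - 2.65 = 11.35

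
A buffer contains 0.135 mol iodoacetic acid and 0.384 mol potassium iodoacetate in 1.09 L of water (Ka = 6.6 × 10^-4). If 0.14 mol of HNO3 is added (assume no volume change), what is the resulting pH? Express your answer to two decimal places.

After neutralization: n(ICH2COOH) = 0.275 mol, n(ICH2COO-) = 0.244 mol.
pKa = −log(6.6 × 10^-4) = 3.180
pH = pKa + log([A⁻]/[HA]) = 3.180 + log(0.244/0.275) = 3.180 -0.052

pH = 3.13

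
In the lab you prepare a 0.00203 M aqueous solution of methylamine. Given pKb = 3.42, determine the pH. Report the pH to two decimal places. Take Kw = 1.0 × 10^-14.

pH = 10.85

CH3NH2 + H2O ⇌ CH3NH3+ + OH-
Kb = 10^(−3.42) = 3.80 × 10^-4
Let x = [OH-] at equilibrium. Kb = x²/(0.00203 − x).
x is not negligible relative to C₀; solve x² + 0.00038·x − 7.71e-07 = 0.
x = [−0.00038 + √(0.00038² + 3.09e-06)]/2 = 7.09 × 10^-4 M
pOH = −log(7.09 × 10^-4) = 3.15; pH = 14.00 − 3.15 = 10.85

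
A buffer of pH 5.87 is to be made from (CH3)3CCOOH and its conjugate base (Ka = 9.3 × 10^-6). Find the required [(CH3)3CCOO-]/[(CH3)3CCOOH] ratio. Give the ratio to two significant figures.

ratio = 6.9

pKa = -log(9.3 × 10^-6) = 5.032
pH = pKa + log(r) ⇒ log(r) = 5.87 − 5.032 = +0.838
r = [(CH3)3CCOO-]/[(CH3)3CCOOH] = 10^(+0.838) = 6.89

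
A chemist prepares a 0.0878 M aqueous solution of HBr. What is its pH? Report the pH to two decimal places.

HBr is a strong acid and dissociates completely, so [H+] = 0.0878 M.
pH = -log(0.0878) = 1.06

pH = 1.06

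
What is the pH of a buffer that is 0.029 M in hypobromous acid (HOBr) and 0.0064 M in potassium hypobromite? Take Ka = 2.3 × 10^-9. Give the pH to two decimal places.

pKa = −log(2.3 × 10^-9) = 8.638
pH = pKa + log([A⁻]/[HA]) = 8.638 + log(0.0064/0.029)
pH = 8.638 + (-0.656) = 7.98

pH = 7.98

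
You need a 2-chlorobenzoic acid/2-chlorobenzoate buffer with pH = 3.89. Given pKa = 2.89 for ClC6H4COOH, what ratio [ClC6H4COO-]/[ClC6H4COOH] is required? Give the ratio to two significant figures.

ratio = 10

pH = pKa + log(r) ⇒ log(r) = 3.89 − 2.89 = +1.00
r = [ClC6H4COO-]/[ClC6H4COOH] = 10^(+1.00) = 10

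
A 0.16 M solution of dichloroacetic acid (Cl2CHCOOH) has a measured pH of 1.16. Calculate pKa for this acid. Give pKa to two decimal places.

pKa = 1.28

[H+] = 10^(-1.16) = 6.92 × 10^-2 M
At equilibrium [HA] = 0.16 − 6.92 × 10^-2 = 9.08 × 10^-2 M
Ka = [H+][A-]/[HA] = (6.92 × 10^-2)² / 9.08 × 10^-2 = 5.27 × 10^-2
pKa = -log(5.27 × 10^-2) = 1.28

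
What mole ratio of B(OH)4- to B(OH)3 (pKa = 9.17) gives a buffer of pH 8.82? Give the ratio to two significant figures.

pH = pKa + log(r) ⇒ log(r) = 8.82 − 9.17 = -0.35
r = [B(OH)4-]/[B(OH)3] = 10^(-0.35) = 0.447

ratio = 0.45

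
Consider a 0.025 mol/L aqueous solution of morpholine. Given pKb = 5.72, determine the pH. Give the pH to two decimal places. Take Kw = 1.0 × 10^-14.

C4H8ONH + H2O ⇌ C4H8ONH2+ + OH-
Kb = 10^(−5.72) = 1.91 × 10^-6
From the ICE table, Kb = x²/(0.025 − x) = 1.91 × 10^-6.
Neglecting x in the denominator: x = √(1.91 × 10^-6 × 0.025) = 2.19 × 10^-4 M
(x/C₀ = 0.87% < 5%, so the approximation holds.)
pOH = −log(2.19 × 10^-4) = 3.66; pH = 14.00 − 3.66 = 10.34

pH = 10.34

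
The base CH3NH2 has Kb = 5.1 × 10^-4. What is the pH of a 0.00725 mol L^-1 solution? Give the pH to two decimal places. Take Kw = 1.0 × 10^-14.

pH = 11.23

CH3NH2 + H2O ⇌ CH3NH3+ + OH-
From the ICE table, Kb = [OH-]²/(0.00725 − [OH-]) = 5.1 × 10^-4.
The 5% rule fails; solving [OH-]² + Kb·[OH-] − Kb·C₀ = 0 exactly:
[OH-] = (−Kb + √(Kb² + 4·Kb·C₀))/2 = 1.68 × 10^-3 M
pOH = −log(1.68 × 10^-3) = 2.77; pH = 14.00 − 2.77 = 11.23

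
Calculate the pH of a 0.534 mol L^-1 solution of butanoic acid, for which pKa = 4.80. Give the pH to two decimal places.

CH3(CH2)2COOH ⇌ CH3(CH2)2COO- + H+
Ka = 10^(−4.80) = 1.58 × 10^-5
Let x = [H+] at equilibrium. Ka = x²/(0.534 − x).
Assume x ≪ 0.534: x ≈ √(1.58 × 10^-5 × 0.534) = 2.90 × 10^-3 M
pH = −log(2.90 × 10^-3) = 2.54

pH = 2.54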